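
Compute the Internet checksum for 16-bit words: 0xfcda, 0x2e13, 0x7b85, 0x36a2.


Sum all words (with carry folding):
+ 0xfcda = 0xfcda
+ 0x2e13 = 0x2aee
+ 0x7b85 = 0xa673
+ 0x36a2 = 0xdd15
One's complement: ~0xdd15
Checksum = 0x22ea


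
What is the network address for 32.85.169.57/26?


IP:   00100000.01010101.10101001.00111001
Mask: 11111111.11111111.11111111.11000000
AND operation:
Net:  00100000.01010101.10101001.00000000
Network: 32.85.169.0/26


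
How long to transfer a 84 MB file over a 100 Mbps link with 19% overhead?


Effective throughput = 100 * (1 - 19/100) = 81 Mbps
File size in Mb = 84 * 8 = 672 Mb
Time = 672 / 81
Time = 8.2963 seconds


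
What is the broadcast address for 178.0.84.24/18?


Network: 178.0.64.0/18
Host bits = 14
Set all host bits to 1:
Broadcast: 178.0.127.255


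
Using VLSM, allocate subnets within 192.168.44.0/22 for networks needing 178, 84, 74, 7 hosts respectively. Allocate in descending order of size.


178 hosts -> /24 (254 usable): 192.168.44.0/24
84 hosts -> /25 (126 usable): 192.168.45.0/25
74 hosts -> /25 (126 usable): 192.168.45.128/25
7 hosts -> /28 (14 usable): 192.168.46.0/28
Allocation: 192.168.44.0/24 (178 hosts, 254 usable); 192.168.45.0/25 (84 hosts, 126 usable); 192.168.45.128/25 (74 hosts, 126 usable); 192.168.46.0/28 (7 hosts, 14 usable)


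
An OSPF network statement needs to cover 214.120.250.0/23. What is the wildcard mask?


Subnet mask: 255.255.254.0
Wildcard = 255.255.255.255 - subnet mask
255 - 255 = 0
255 - 255 = 0
255 - 254 = 1
255 - 0 = 255
Wildcard: 0.0.1.255


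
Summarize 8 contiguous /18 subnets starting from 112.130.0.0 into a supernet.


Original prefix: /18
Number of subnets: 8 = 2^3
New prefix = 18 - 3 = 15
Supernet: 112.130.0.0/15


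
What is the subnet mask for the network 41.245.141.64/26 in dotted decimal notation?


/26 means 26 network bits, 6 host bits
Binary: 11111111111111111111111111000000
Mask: 255.255.255.192


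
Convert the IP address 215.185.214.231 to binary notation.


215 = 11010111
185 = 10111001
214 = 11010110
231 = 11100111
Binary: 11010111.10111001.11010110.11100111


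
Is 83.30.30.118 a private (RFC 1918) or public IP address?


RFC 1918 private ranges:
  10.0.0.0/8 (10.0.0.0 - 10.255.255.255)
  172.16.0.0/12 (172.16.0.0 - 172.31.255.255)
  192.168.0.0/16 (192.168.0.0 - 192.168.255.255)
Public (not in any RFC 1918 range)


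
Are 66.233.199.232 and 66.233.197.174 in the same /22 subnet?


Mask: 255.255.252.0
66.233.199.232 AND mask = 66.233.196.0
66.233.197.174 AND mask = 66.233.196.0
Yes, same subnet (66.233.196.0)


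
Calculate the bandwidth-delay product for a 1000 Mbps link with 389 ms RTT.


BDP = bandwidth * RTT
= 1000 Mbps * 389 ms
= 1000 * 1e6 * 389 / 1000 bits
= 389000000 bits
= 48625000 bytes
= 47485.3516 KB
BDP = 389000000 bits (48625000 bytes)


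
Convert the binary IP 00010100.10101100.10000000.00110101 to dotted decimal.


00010100 = 20
10101100 = 172
10000000 = 128
00110101 = 53
IP: 20.172.128.53


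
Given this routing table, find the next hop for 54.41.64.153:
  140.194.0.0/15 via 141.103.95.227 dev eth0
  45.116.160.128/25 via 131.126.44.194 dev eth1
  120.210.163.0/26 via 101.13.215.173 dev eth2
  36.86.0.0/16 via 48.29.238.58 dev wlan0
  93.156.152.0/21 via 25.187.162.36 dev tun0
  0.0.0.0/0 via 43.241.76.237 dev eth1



Longest prefix match for 54.41.64.153:
  /15 140.194.0.0: no
  /25 45.116.160.128: no
  /26 120.210.163.0: no
  /16 36.86.0.0: no
  /21 93.156.152.0: no
  /0 0.0.0.0: MATCH
Selected: next-hop 43.241.76.237 via eth1 (matched /0)


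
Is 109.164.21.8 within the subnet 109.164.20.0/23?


Subnet network: 109.164.20.0
Test IP AND mask: 109.164.20.0
Yes, 109.164.21.8 is in 109.164.20.0/23


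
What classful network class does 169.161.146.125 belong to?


First octet: 169
Binary: 10101001
10xxxxxx -> Class B (128-191)
Class B, default mask 255.255.0.0 (/16)


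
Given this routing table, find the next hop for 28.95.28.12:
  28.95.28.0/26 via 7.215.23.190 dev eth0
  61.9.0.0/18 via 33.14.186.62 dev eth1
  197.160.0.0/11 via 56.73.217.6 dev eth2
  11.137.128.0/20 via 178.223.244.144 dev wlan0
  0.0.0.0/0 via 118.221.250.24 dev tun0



Longest prefix match for 28.95.28.12:
  /26 28.95.28.0: MATCH
  /18 61.9.0.0: no
  /11 197.160.0.0: no
  /20 11.137.128.0: no
  /0 0.0.0.0: MATCH
Selected: next-hop 7.215.23.190 via eth0 (matched /26)


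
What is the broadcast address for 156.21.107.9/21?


Network: 156.21.104.0/21
Host bits = 11
Set all host bits to 1:
Broadcast: 156.21.111.255


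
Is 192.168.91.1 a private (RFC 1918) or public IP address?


RFC 1918 private ranges:
  10.0.0.0/8 (10.0.0.0 - 10.255.255.255)
  172.16.0.0/12 (172.16.0.0 - 172.31.255.255)
  192.168.0.0/16 (192.168.0.0 - 192.168.255.255)
Private (in 192.168.0.0/16)


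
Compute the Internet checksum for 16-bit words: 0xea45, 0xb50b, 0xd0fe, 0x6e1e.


Sum all words (with carry folding):
+ 0xea45 = 0xea45
+ 0xb50b = 0x9f51
+ 0xd0fe = 0x7050
+ 0x6e1e = 0xde6e
One's complement: ~0xde6e
Checksum = 0x2191


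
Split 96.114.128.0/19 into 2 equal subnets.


New prefix = 19 + 1 = 20
Each subnet has 4096 addresses
  96.114.128.0/20
  96.114.144.0/20
Subnets: 96.114.128.0/20, 96.114.144.0/20


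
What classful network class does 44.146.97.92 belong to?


First octet: 44
Binary: 00101100
0xxxxxxx -> Class A (1-126)
Class A, default mask 255.0.0.0 (/8)


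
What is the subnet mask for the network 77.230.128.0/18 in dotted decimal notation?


/18 means 18 network bits, 14 host bits
Binary: 11111111111111111100000000000000
Mask: 255.255.192.0


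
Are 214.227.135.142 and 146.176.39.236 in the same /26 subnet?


Mask: 255.255.255.192
214.227.135.142 AND mask = 214.227.135.128
146.176.39.236 AND mask = 146.176.39.192
No, different subnets (214.227.135.128 vs 146.176.39.192)


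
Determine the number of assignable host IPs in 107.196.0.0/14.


Host bits = 32 - 14 = 18
Total addresses = 2^18 = 262144
Usable = total - 2 (network and broadcast)
Usable hosts: 262142


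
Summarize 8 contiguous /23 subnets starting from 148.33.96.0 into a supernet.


Original prefix: /23
Number of subnets: 8 = 2^3
New prefix = 23 - 3 = 20
Supernet: 148.33.96.0/20


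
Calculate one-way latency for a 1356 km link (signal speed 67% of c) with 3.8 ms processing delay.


Speed = 0.67 * 3e5 km/s = 201000 km/s
Propagation delay = 1356 / 201000 = 0.0067 s = 6.7463 ms
Processing delay = 3.8 ms
Total one-way latency = 10.5463 ms


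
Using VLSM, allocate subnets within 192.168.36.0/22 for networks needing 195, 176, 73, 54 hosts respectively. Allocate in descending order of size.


195 hosts -> /24 (254 usable): 192.168.36.0/24
176 hosts -> /24 (254 usable): 192.168.37.0/24
73 hosts -> /25 (126 usable): 192.168.38.0/25
54 hosts -> /26 (62 usable): 192.168.38.128/26
Allocation: 192.168.36.0/24 (195 hosts, 254 usable); 192.168.37.0/24 (176 hosts, 254 usable); 192.168.38.0/25 (73 hosts, 126 usable); 192.168.38.128/26 (54 hosts, 62 usable)


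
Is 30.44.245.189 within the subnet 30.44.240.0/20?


Subnet network: 30.44.240.0
Test IP AND mask: 30.44.240.0
Yes, 30.44.245.189 is in 30.44.240.0/20


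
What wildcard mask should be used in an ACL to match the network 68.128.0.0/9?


Subnet mask: 255.128.0.0
Wildcard = 255.255.255.255 - subnet mask
255 - 255 = 0
255 - 128 = 127
255 - 0 = 255
255 - 0 = 255
Wildcard: 0.127.255.255


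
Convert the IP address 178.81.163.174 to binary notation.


178 = 10110010
81 = 01010001
163 = 10100011
174 = 10101110
Binary: 10110010.01010001.10100011.10101110


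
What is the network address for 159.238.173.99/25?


IP:   10011111.11101110.10101101.01100011
Mask: 11111111.11111111.11111111.10000000
AND operation:
Net:  10011111.11101110.10101101.00000000
Network: 159.238.173.0/25


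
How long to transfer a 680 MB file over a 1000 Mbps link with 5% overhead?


Effective throughput = 1000 * (1 - 5/100) = 950 Mbps
File size in Mb = 680 * 8 = 5440 Mb
Time = 5440 / 950
Time = 5.7263 seconds


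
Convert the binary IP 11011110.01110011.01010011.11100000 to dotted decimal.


11011110 = 222
01110011 = 115
01010011 = 83
11100000 = 224
IP: 222.115.83.224


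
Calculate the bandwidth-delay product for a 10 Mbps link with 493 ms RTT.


BDP = bandwidth * RTT
= 10 Mbps * 493 ms
= 10 * 1e6 * 493 / 1000 bits
= 4930000 bits
= 616250 bytes
= 601.8066 KB
BDP = 4930000 bits (616250 bytes)


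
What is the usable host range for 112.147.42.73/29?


Network: 112.147.42.72
Broadcast: 112.147.42.79
First usable = network + 1
Last usable = broadcast - 1
Range: 112.147.42.73 to 112.147.42.78


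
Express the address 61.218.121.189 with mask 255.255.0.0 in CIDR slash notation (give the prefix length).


Binary: 11111111.11111111.00000000.00000000
Count leading 1s
Prefix: /16


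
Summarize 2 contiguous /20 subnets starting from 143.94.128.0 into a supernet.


Original prefix: /20
Number of subnets: 2 = 2^1
New prefix = 20 - 1 = 19
Supernet: 143.94.128.0/19


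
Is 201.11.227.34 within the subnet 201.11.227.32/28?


Subnet network: 201.11.227.32
Test IP AND mask: 201.11.227.32
Yes, 201.11.227.34 is in 201.11.227.32/28


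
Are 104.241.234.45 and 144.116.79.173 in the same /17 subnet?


Mask: 255.255.128.0
104.241.234.45 AND mask = 104.241.128.0
144.116.79.173 AND mask = 144.116.0.0
No, different subnets (104.241.128.0 vs 144.116.0.0)


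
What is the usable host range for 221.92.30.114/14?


Network: 221.92.0.0
Broadcast: 221.95.255.255
First usable = network + 1
Last usable = broadcast - 1
Range: 221.92.0.1 to 221.95.255.254


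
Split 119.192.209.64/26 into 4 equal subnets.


New prefix = 26 + 2 = 28
Each subnet has 16 addresses
  119.192.209.64/28
  119.192.209.80/28
  119.192.209.96/28
  119.192.209.112/28
Subnets: 119.192.209.64/28, 119.192.209.80/28, 119.192.209.96/28, 119.192.209.112/28


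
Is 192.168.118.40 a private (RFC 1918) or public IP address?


RFC 1918 private ranges:
  10.0.0.0/8 (10.0.0.0 - 10.255.255.255)
  172.16.0.0/12 (172.16.0.0 - 172.31.255.255)
  192.168.0.0/16 (192.168.0.0 - 192.168.255.255)
Private (in 192.168.0.0/16)


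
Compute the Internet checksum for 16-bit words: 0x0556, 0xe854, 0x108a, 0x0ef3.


Sum all words (with carry folding):
+ 0x0556 = 0x0556
+ 0xe854 = 0xedaa
+ 0x108a = 0xfe34
+ 0x0ef3 = 0x0d28
One's complement: ~0x0d28
Checksum = 0xf2d7


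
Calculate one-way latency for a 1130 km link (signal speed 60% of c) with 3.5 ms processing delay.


Speed = 0.6 * 3e5 km/s = 180000 km/s
Propagation delay = 1130 / 180000 = 0.0063 s = 6.2778 ms
Processing delay = 3.5 ms
Total one-way latency = 9.7778 ms


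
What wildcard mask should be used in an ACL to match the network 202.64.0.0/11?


Subnet mask: 255.224.0.0
Wildcard = 255.255.255.255 - subnet mask
255 - 255 = 0
255 - 224 = 31
255 - 0 = 255
255 - 0 = 255
Wildcard: 0.31.255.255


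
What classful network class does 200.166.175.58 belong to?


First octet: 200
Binary: 11001000
110xxxxx -> Class C (192-223)
Class C, default mask 255.255.255.0 (/24)


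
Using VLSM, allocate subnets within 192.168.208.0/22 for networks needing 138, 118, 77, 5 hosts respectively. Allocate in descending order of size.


138 hosts -> /24 (254 usable): 192.168.208.0/24
118 hosts -> /25 (126 usable): 192.168.209.0/25
77 hosts -> /25 (126 usable): 192.168.209.128/25
5 hosts -> /29 (6 usable): 192.168.210.0/29
Allocation: 192.168.208.0/24 (138 hosts, 254 usable); 192.168.209.0/25 (118 hosts, 126 usable); 192.168.209.128/25 (77 hosts, 126 usable); 192.168.210.0/29 (5 hosts, 6 usable)


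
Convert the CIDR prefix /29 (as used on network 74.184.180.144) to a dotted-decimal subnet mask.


/29 means 29 network bits, 3 host bits
Binary: 11111111111111111111111111111000
Mask: 255.255.255.248


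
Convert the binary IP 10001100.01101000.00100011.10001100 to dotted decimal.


10001100 = 140
01101000 = 104
00100011 = 35
10001100 = 140
IP: 140.104.35.140


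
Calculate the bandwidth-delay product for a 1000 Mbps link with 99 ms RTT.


BDP = bandwidth * RTT
= 1000 Mbps * 99 ms
= 1000 * 1e6 * 99 / 1000 bits
= 99000000 bits
= 12375000 bytes
= 12084.9609 KB
BDP = 99000000 bits (12375000 bytes)


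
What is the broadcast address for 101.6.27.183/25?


Network: 101.6.27.128/25
Host bits = 7
Set all host bits to 1:
Broadcast: 101.6.27.255


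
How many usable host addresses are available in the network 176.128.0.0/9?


Host bits = 32 - 9 = 23
Total addresses = 2^23 = 8388608
Usable = total - 2 (network and broadcast)
Usable hosts: 8388606


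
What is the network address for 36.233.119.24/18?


IP:   00100100.11101001.01110111.00011000
Mask: 11111111.11111111.11000000.00000000
AND operation:
Net:  00100100.11101001.01000000.00000000
Network: 36.233.64.0/18


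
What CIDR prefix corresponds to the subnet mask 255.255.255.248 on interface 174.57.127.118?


Binary: 11111111.11111111.11111111.11111000
Count leading 1s
Prefix: /29


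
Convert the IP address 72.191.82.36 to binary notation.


72 = 01001000
191 = 10111111
82 = 01010010
36 = 00100100
Binary: 01001000.10111111.01010010.00100100


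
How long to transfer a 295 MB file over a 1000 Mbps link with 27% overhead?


Effective throughput = 1000 * (1 - 27/100) = 730 Mbps
File size in Mb = 295 * 8 = 2360 Mb
Time = 2360 / 730
Time = 3.2329 seconds


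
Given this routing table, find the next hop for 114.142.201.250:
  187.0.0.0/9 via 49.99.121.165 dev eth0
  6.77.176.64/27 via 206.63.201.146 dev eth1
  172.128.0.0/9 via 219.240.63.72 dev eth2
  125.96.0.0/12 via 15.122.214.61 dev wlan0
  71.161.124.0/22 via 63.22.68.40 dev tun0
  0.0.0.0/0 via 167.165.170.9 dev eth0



Longest prefix match for 114.142.201.250:
  /9 187.0.0.0: no
  /27 6.77.176.64: no
  /9 172.128.0.0: no
  /12 125.96.0.0: no
  /22 71.161.124.0: no
  /0 0.0.0.0: MATCH
Selected: next-hop 167.165.170.9 via eth0 (matched /0)


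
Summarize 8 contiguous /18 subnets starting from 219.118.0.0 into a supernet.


Original prefix: /18
Number of subnets: 8 = 2^3
New prefix = 18 - 3 = 15
Supernet: 219.118.0.0/15


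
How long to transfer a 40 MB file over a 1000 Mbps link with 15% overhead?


Effective throughput = 1000 * (1 - 15/100) = 850 Mbps
File size in Mb = 40 * 8 = 320 Mb
Time = 320 / 850
Time = 0.3765 seconds


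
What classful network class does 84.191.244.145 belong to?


First octet: 84
Binary: 01010100
0xxxxxxx -> Class A (1-126)
Class A, default mask 255.0.0.0 (/8)


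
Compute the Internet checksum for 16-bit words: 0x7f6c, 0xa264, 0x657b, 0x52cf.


Sum all words (with carry folding):
+ 0x7f6c = 0x7f6c
+ 0xa264 = 0x21d1
+ 0x657b = 0x874c
+ 0x52cf = 0xda1b
One's complement: ~0xda1b
Checksum = 0x25e4


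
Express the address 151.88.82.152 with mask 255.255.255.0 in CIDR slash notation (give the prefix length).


Binary: 11111111.11111111.11111111.00000000
Count leading 1s
Prefix: /24


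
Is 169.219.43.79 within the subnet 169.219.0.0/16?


Subnet network: 169.219.0.0
Test IP AND mask: 169.219.0.0
Yes, 169.219.43.79 is in 169.219.0.0/16


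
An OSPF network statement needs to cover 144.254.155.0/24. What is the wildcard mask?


Subnet mask: 255.255.255.0
Wildcard = 255.255.255.255 - subnet mask
255 - 255 = 0
255 - 255 = 0
255 - 255 = 0
255 - 0 = 255
Wildcard: 0.0.0.255


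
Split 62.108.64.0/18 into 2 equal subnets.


New prefix = 18 + 1 = 19
Each subnet has 8192 addresses
  62.108.64.0/19
  62.108.96.0/19
Subnets: 62.108.64.0/19, 62.108.96.0/19


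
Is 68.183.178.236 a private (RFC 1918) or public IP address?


RFC 1918 private ranges:
  10.0.0.0/8 (10.0.0.0 - 10.255.255.255)
  172.16.0.0/12 (172.16.0.0 - 172.31.255.255)
  192.168.0.0/16 (192.168.0.0 - 192.168.255.255)
Public (not in any RFC 1918 range)


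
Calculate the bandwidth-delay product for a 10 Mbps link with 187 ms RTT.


BDP = bandwidth * RTT
= 10 Mbps * 187 ms
= 10 * 1e6 * 187 / 1000 bits
= 1870000 bits
= 233750 bytes
= 228.2715 KB
BDP = 1870000 bits (233750 bytes)


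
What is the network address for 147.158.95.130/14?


IP:   10010011.10011110.01011111.10000010
Mask: 11111111.11111100.00000000.00000000
AND operation:
Net:  10010011.10011100.00000000.00000000
Network: 147.156.0.0/14


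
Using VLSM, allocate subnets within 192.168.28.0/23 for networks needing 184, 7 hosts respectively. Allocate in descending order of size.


184 hosts -> /24 (254 usable): 192.168.28.0/24
7 hosts -> /28 (14 usable): 192.168.29.0/28
Allocation: 192.168.28.0/24 (184 hosts, 254 usable); 192.168.29.0/28 (7 hosts, 14 usable)


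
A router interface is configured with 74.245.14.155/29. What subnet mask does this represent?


/29 means 29 network bits, 3 host bits
Binary: 11111111111111111111111111111000
Mask: 255.255.255.248


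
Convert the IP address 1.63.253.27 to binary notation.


1 = 00000001
63 = 00111111
253 = 11111101
27 = 00011011
Binary: 00000001.00111111.11111101.00011011


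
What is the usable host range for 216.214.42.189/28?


Network: 216.214.42.176
Broadcast: 216.214.42.191
First usable = network + 1
Last usable = broadcast - 1
Range: 216.214.42.177 to 216.214.42.190


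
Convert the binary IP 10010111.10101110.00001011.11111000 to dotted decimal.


10010111 = 151
10101110 = 174
00001011 = 11
11111000 = 248
IP: 151.174.11.248


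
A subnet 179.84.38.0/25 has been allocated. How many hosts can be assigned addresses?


Host bits = 32 - 25 = 7
Total addresses = 2^7 = 128
Usable = total - 2 (network and broadcast)
Usable hosts: 126


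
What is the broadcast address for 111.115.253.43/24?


Network: 111.115.253.0/24
Host bits = 8
Set all host bits to 1:
Broadcast: 111.115.253.255


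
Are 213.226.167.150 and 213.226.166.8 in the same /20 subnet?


Mask: 255.255.240.0
213.226.167.150 AND mask = 213.226.160.0
213.226.166.8 AND mask = 213.226.160.0
Yes, same subnet (213.226.160.0)


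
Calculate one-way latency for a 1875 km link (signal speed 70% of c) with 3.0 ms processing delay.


Speed = 0.7 * 3e5 km/s = 210000 km/s
Propagation delay = 1875 / 210000 = 0.0089 s = 8.9286 ms
Processing delay = 3.0 ms
Total one-way latency = 11.9286 ms


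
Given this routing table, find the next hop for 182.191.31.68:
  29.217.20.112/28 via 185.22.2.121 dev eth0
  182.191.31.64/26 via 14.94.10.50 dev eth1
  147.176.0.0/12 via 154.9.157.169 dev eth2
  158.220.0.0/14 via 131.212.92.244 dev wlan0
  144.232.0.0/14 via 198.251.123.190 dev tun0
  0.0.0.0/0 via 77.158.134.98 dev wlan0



Longest prefix match for 182.191.31.68:
  /28 29.217.20.112: no
  /26 182.191.31.64: MATCH
  /12 147.176.0.0: no
  /14 158.220.0.0: no
  /14 144.232.0.0: no
  /0 0.0.0.0: MATCH
Selected: next-hop 14.94.10.50 via eth1 (matched /26)


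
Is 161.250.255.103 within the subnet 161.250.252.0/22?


Subnet network: 161.250.252.0
Test IP AND mask: 161.250.252.0
Yes, 161.250.255.103 is in 161.250.252.0/22


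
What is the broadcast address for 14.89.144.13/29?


Network: 14.89.144.8/29
Host bits = 3
Set all host bits to 1:
Broadcast: 14.89.144.15


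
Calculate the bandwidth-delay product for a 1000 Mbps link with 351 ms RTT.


BDP = bandwidth * RTT
= 1000 Mbps * 351 ms
= 1000 * 1e6 * 351 / 1000 bits
= 351000000 bits
= 43875000 bytes
= 42846.6797 KB
BDP = 351000000 bits (43875000 bytes)


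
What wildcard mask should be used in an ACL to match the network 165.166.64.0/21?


Subnet mask: 255.255.248.0
Wildcard = 255.255.255.255 - subnet mask
255 - 255 = 0
255 - 255 = 0
255 - 248 = 7
255 - 0 = 255
Wildcard: 0.0.7.255


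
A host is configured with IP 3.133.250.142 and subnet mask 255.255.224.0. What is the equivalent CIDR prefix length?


Binary: 11111111.11111111.11100000.00000000
Count leading 1s
Prefix: /19


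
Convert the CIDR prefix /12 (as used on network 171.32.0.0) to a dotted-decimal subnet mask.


/12 means 12 network bits, 20 host bits
Binary: 11111111111100000000000000000000
Mask: 255.240.0.0


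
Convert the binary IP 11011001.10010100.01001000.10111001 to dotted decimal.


11011001 = 217
10010100 = 148
01001000 = 72
10111001 = 185
IP: 217.148.72.185


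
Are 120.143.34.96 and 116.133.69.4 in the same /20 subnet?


Mask: 255.255.240.0
120.143.34.96 AND mask = 120.143.32.0
116.133.69.4 AND mask = 116.133.64.0
No, different subnets (120.143.32.0 vs 116.133.64.0)


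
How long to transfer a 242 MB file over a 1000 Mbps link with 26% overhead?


Effective throughput = 1000 * (1 - 26/100) = 740 Mbps
File size in Mb = 242 * 8 = 1936 Mb
Time = 1936 / 740
Time = 2.6162 seconds


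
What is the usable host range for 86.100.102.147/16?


Network: 86.100.0.0
Broadcast: 86.100.255.255
First usable = network + 1
Last usable = broadcast - 1
Range: 86.100.0.1 to 86.100.255.254


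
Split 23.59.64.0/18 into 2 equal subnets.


New prefix = 18 + 1 = 19
Each subnet has 8192 addresses
  23.59.64.0/19
  23.59.96.0/19
Subnets: 23.59.64.0/19, 23.59.96.0/19


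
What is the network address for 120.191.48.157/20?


IP:   01111000.10111111.00110000.10011101
Mask: 11111111.11111111.11110000.00000000
AND operation:
Net:  01111000.10111111.00110000.00000000
Network: 120.191.48.0/20


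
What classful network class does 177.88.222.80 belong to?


First octet: 177
Binary: 10110001
10xxxxxx -> Class B (128-191)
Class B, default mask 255.255.0.0 (/16)


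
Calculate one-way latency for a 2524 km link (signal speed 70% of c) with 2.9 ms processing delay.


Speed = 0.7 * 3e5 km/s = 210000 km/s
Propagation delay = 2524 / 210000 = 0.012 s = 12.019 ms
Processing delay = 2.9 ms
Total one-way latency = 14.919 ms


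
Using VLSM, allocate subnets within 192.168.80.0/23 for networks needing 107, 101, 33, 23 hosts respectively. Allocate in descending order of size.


107 hosts -> /25 (126 usable): 192.168.80.0/25
101 hosts -> /25 (126 usable): 192.168.80.128/25
33 hosts -> /26 (62 usable): 192.168.81.0/26
23 hosts -> /27 (30 usable): 192.168.81.64/27
Allocation: 192.168.80.0/25 (107 hosts, 126 usable); 192.168.80.128/25 (101 hosts, 126 usable); 192.168.81.0/26 (33 hosts, 62 usable); 192.168.81.64/27 (23 hosts, 30 usable)


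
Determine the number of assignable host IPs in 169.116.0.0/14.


Host bits = 32 - 14 = 18
Total addresses = 2^18 = 262144
Usable = total - 2 (network and broadcast)
Usable hosts: 262142


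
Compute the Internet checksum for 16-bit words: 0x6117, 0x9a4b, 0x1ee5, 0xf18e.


Sum all words (with carry folding):
+ 0x6117 = 0x6117
+ 0x9a4b = 0xfb62
+ 0x1ee5 = 0x1a48
+ 0xf18e = 0x0bd7
One's complement: ~0x0bd7
Checksum = 0xf428


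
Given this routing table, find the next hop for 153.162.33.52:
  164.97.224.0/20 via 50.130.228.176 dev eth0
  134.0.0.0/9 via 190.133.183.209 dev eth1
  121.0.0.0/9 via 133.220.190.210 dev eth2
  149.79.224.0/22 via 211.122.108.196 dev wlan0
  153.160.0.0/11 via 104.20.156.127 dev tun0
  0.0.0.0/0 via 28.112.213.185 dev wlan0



Longest prefix match for 153.162.33.52:
  /20 164.97.224.0: no
  /9 134.0.0.0: no
  /9 121.0.0.0: no
  /22 149.79.224.0: no
  /11 153.160.0.0: MATCH
  /0 0.0.0.0: MATCH
Selected: next-hop 104.20.156.127 via tun0 (matched /11)


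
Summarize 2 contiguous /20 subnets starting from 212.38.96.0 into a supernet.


Original prefix: /20
Number of subnets: 2 = 2^1
New prefix = 20 - 1 = 19
Supernet: 212.38.96.0/19


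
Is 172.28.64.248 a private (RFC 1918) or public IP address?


RFC 1918 private ranges:
  10.0.0.0/8 (10.0.0.0 - 10.255.255.255)
  172.16.0.0/12 (172.16.0.0 - 172.31.255.255)
  192.168.0.0/16 (192.168.0.0 - 192.168.255.255)
Private (in 172.16.0.0/12)


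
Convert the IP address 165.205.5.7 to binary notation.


165 = 10100101
205 = 11001101
5 = 00000101
7 = 00000111
Binary: 10100101.11001101.00000101.00000111


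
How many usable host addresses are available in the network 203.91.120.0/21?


Host bits = 32 - 21 = 11
Total addresses = 2^11 = 2048
Usable = total - 2 (network and broadcast)
Usable hosts: 2046


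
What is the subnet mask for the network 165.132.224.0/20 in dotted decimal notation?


/20 means 20 network bits, 12 host bits
Binary: 11111111111111111111000000000000
Mask: 255.255.240.0


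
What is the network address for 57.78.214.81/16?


IP:   00111001.01001110.11010110.01010001
Mask: 11111111.11111111.00000000.00000000
AND operation:
Net:  00111001.01001110.00000000.00000000
Network: 57.78.0.0/16


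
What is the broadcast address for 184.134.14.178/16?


Network: 184.134.0.0/16
Host bits = 16
Set all host bits to 1:
Broadcast: 184.134.255.255


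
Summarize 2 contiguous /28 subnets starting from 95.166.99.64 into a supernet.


Original prefix: /28
Number of subnets: 2 = 2^1
New prefix = 28 - 1 = 27
Supernet: 95.166.99.64/27


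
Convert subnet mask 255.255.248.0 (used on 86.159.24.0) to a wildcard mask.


Subnet mask: 255.255.248.0
Wildcard = 255.255.255.255 - subnet mask
255 - 255 = 0
255 - 255 = 0
255 - 248 = 7
255 - 0 = 255
Wildcard: 0.0.7.255


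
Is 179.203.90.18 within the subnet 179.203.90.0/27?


Subnet network: 179.203.90.0
Test IP AND mask: 179.203.90.0
Yes, 179.203.90.18 is in 179.203.90.0/27


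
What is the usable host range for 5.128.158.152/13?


Network: 5.128.0.0
Broadcast: 5.135.255.255
First usable = network + 1
Last usable = broadcast - 1
Range: 5.128.0.1 to 5.135.255.254


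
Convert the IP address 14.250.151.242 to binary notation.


14 = 00001110
250 = 11111010
151 = 10010111
242 = 11110010
Binary: 00001110.11111010.10010111.11110010


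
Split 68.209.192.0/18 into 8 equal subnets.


New prefix = 18 + 3 = 21
Each subnet has 2048 addresses
  68.209.192.0/21
  68.209.200.0/21
  68.209.208.0/21
  68.209.216.0/21
  68.209.224.0/21
  68.209.232.0/21
  68.209.240.0/21
  68.209.248.0/21
Subnets: 68.209.192.0/21, 68.209.200.0/21, 68.209.208.0/21, 68.209.216.0/21, 68.209.224.0/21, 68.209.232.0/21, 68.209.240.0/21, 68.209.248.0/21


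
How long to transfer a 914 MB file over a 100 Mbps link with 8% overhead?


Effective throughput = 100 * (1 - 8/100) = 92 Mbps
File size in Mb = 914 * 8 = 7312 Mb
Time = 7312 / 92
Time = 79.4783 seconds


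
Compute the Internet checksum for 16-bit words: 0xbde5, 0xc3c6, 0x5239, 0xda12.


Sum all words (with carry folding):
+ 0xbde5 = 0xbde5
+ 0xc3c6 = 0x81ac
+ 0x5239 = 0xd3e5
+ 0xda12 = 0xadf8
One's complement: ~0xadf8
Checksum = 0x5207


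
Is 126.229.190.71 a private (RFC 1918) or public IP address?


RFC 1918 private ranges:
  10.0.0.0/8 (10.0.0.0 - 10.255.255.255)
  172.16.0.0/12 (172.16.0.0 - 172.31.255.255)
  192.168.0.0/16 (192.168.0.0 - 192.168.255.255)
Public (not in any RFC 1918 range)


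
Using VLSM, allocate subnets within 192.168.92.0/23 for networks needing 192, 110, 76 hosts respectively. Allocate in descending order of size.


192 hosts -> /24 (254 usable): 192.168.92.0/24
110 hosts -> /25 (126 usable): 192.168.93.0/25
76 hosts -> /25 (126 usable): 192.168.93.128/25
Allocation: 192.168.92.0/24 (192 hosts, 254 usable); 192.168.93.0/25 (110 hosts, 126 usable); 192.168.93.128/25 (76 hosts, 126 usable)


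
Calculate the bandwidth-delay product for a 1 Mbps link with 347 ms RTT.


BDP = bandwidth * RTT
= 1 Mbps * 347 ms
= 1 * 1e6 * 347 / 1000 bits
= 347000 bits
= 43375 bytes
= 42.3584 KB
BDP = 347000 bits (43375 bytes)


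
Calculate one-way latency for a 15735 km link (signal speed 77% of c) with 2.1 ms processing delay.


Speed = 0.77 * 3e5 km/s = 231000 km/s
Propagation delay = 15735 / 231000 = 0.0681 s = 68.1169 ms
Processing delay = 2.1 ms
Total one-way latency = 70.2169 ms


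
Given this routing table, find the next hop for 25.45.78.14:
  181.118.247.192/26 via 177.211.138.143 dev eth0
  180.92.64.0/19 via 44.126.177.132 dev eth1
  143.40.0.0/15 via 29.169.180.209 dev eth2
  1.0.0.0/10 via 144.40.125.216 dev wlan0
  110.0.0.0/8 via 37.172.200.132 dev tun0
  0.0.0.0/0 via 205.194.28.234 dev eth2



Longest prefix match for 25.45.78.14:
  /26 181.118.247.192: no
  /19 180.92.64.0: no
  /15 143.40.0.0: no
  /10 1.0.0.0: no
  /8 110.0.0.0: no
  /0 0.0.0.0: MATCH
Selected: next-hop 205.194.28.234 via eth2 (matched /0)


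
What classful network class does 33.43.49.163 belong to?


First octet: 33
Binary: 00100001
0xxxxxxx -> Class A (1-126)
Class A, default mask 255.0.0.0 (/8)


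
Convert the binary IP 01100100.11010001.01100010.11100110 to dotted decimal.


01100100 = 100
11010001 = 209
01100010 = 98
11100110 = 230
IP: 100.209.98.230


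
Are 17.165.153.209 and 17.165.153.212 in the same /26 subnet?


Mask: 255.255.255.192
17.165.153.209 AND mask = 17.165.153.192
17.165.153.212 AND mask = 17.165.153.192
Yes, same subnet (17.165.153.192)


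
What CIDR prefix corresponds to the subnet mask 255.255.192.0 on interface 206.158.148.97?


Binary: 11111111.11111111.11000000.00000000
Count leading 1s
Prefix: /18


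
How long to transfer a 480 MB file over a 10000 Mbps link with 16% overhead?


Effective throughput = 10000 * (1 - 16/100) = 8400 Mbps
File size in Mb = 480 * 8 = 3840 Mb
Time = 3840 / 8400
Time = 0.4571 seconds


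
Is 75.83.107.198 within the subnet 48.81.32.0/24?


Subnet network: 48.81.32.0
Test IP AND mask: 75.83.107.0
No, 75.83.107.198 is not in 48.81.32.0/24


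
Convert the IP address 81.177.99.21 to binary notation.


81 = 01010001
177 = 10110001
99 = 01100011
21 = 00010101
Binary: 01010001.10110001.01100011.00010101


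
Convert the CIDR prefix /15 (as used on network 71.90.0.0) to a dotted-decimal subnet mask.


/15 means 15 network bits, 17 host bits
Binary: 11111111111111100000000000000000
Mask: 255.254.0.0


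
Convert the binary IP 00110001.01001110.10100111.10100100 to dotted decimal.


00110001 = 49
01001110 = 78
10100111 = 167
10100100 = 164
IP: 49.78.167.164


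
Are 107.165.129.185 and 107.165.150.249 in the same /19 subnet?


Mask: 255.255.224.0
107.165.129.185 AND mask = 107.165.128.0
107.165.150.249 AND mask = 107.165.128.0
Yes, same subnet (107.165.128.0)


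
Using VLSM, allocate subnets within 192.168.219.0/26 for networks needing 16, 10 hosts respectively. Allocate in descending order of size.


16 hosts -> /27 (30 usable): 192.168.219.0/27
10 hosts -> /28 (14 usable): 192.168.219.32/28
Allocation: 192.168.219.0/27 (16 hosts, 30 usable); 192.168.219.32/28 (10 hosts, 14 usable)


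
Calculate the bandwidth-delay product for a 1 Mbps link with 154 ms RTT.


BDP = bandwidth * RTT
= 1 Mbps * 154 ms
= 1 * 1e6 * 154 / 1000 bits
= 154000 bits
= 19250 bytes
= 18.7988 KB
BDP = 154000 bits (19250 bytes)


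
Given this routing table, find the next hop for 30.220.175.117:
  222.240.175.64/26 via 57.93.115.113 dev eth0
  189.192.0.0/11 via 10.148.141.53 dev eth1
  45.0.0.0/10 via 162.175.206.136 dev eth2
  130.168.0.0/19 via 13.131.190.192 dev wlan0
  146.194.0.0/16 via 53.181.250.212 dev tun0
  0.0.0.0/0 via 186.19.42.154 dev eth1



Longest prefix match for 30.220.175.117:
  /26 222.240.175.64: no
  /11 189.192.0.0: no
  /10 45.0.0.0: no
  /19 130.168.0.0: no
  /16 146.194.0.0: no
  /0 0.0.0.0: MATCH
Selected: next-hop 186.19.42.154 via eth1 (matched /0)


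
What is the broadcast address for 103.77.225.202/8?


Network: 103.0.0.0/8
Host bits = 24
Set all host bits to 1:
Broadcast: 103.255.255.255


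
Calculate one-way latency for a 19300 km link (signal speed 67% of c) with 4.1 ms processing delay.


Speed = 0.67 * 3e5 km/s = 201000 km/s
Propagation delay = 19300 / 201000 = 0.096 s = 96.0199 ms
Processing delay = 4.1 ms
Total one-way latency = 100.1199 ms


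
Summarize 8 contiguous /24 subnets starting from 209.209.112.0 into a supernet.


Original prefix: /24
Number of subnets: 8 = 2^3
New prefix = 24 - 3 = 21
Supernet: 209.209.112.0/21


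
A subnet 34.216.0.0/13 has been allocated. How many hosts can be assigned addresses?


Host bits = 32 - 13 = 19
Total addresses = 2^19 = 524288
Usable = total - 2 (network and broadcast)
Usable hosts: 524286


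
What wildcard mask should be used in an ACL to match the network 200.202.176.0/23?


Subnet mask: 255.255.254.0
Wildcard = 255.255.255.255 - subnet mask
255 - 255 = 0
255 - 255 = 0
255 - 254 = 1
255 - 0 = 255
Wildcard: 0.0.1.255


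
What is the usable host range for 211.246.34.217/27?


Network: 211.246.34.192
Broadcast: 211.246.34.223
First usable = network + 1
Last usable = broadcast - 1
Range: 211.246.34.193 to 211.246.34.222


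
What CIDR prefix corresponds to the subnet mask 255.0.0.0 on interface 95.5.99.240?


Binary: 11111111.00000000.00000000.00000000
Count leading 1s
Prefix: /8


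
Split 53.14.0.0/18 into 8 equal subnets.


New prefix = 18 + 3 = 21
Each subnet has 2048 addresses
  53.14.0.0/21
  53.14.8.0/21
  53.14.16.0/21
  53.14.24.0/21
  53.14.32.0/21
  53.14.40.0/21
  53.14.48.0/21
  53.14.56.0/21
Subnets: 53.14.0.0/21, 53.14.8.0/21, 53.14.16.0/21, 53.14.24.0/21, 53.14.32.0/21, 53.14.40.0/21, 53.14.48.0/21, 53.14.56.0/21


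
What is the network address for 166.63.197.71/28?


IP:   10100110.00111111.11000101.01000111
Mask: 11111111.11111111.11111111.11110000
AND operation:
Net:  10100110.00111111.11000101.01000000
Network: 166.63.197.64/28


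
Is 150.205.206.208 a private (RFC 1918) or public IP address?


RFC 1918 private ranges:
  10.0.0.0/8 (10.0.0.0 - 10.255.255.255)
  172.16.0.0/12 (172.16.0.0 - 172.31.255.255)
  192.168.0.0/16 (192.168.0.0 - 192.168.255.255)
Public (not in any RFC 1918 range)


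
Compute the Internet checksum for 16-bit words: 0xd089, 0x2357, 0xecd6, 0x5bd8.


Sum all words (with carry folding):
+ 0xd089 = 0xd089
+ 0x2357 = 0xf3e0
+ 0xecd6 = 0xe0b7
+ 0x5bd8 = 0x3c90
One's complement: ~0x3c90
Checksum = 0xc36f


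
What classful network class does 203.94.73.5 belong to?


First octet: 203
Binary: 11001011
110xxxxx -> Class C (192-223)
Class C, default mask 255.255.255.0 (/24)


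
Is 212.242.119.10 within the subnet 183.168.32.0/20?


Subnet network: 183.168.32.0
Test IP AND mask: 212.242.112.0
No, 212.242.119.10 is not in 183.168.32.0/20


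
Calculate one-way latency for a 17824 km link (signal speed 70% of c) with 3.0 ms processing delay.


Speed = 0.7 * 3e5 km/s = 210000 km/s
Propagation delay = 17824 / 210000 = 0.0849 s = 84.8762 ms
Processing delay = 3.0 ms
Total one-way latency = 87.8762 ms


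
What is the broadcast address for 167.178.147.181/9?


Network: 167.128.0.0/9
Host bits = 23
Set all host bits to 1:
Broadcast: 167.255.255.255


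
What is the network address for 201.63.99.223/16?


IP:   11001001.00111111.01100011.11011111
Mask: 11111111.11111111.00000000.00000000
AND operation:
Net:  11001001.00111111.00000000.00000000
Network: 201.63.0.0/16


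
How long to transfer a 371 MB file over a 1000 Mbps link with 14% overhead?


Effective throughput = 1000 * (1 - 14/100) = 860 Mbps
File size in Mb = 371 * 8 = 2968 Mb
Time = 2968 / 860
Time = 3.4512 seconds


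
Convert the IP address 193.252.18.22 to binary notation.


193 = 11000001
252 = 11111100
18 = 00010010
22 = 00010110
Binary: 11000001.11111100.00010010.00010110


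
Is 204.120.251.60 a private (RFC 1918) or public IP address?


RFC 1918 private ranges:
  10.0.0.0/8 (10.0.0.0 - 10.255.255.255)
  172.16.0.0/12 (172.16.0.0 - 172.31.255.255)
  192.168.0.0/16 (192.168.0.0 - 192.168.255.255)
Public (not in any RFC 1918 range)


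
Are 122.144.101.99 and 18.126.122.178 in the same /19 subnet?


Mask: 255.255.224.0
122.144.101.99 AND mask = 122.144.96.0
18.126.122.178 AND mask = 18.126.96.0
No, different subnets (122.144.96.0 vs 18.126.96.0)


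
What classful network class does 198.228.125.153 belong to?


First octet: 198
Binary: 11000110
110xxxxx -> Class C (192-223)
Class C, default mask 255.255.255.0 (/24)


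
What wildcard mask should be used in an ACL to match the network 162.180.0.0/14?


Subnet mask: 255.252.0.0
Wildcard = 255.255.255.255 - subnet mask
255 - 255 = 0
255 - 252 = 3
255 - 0 = 255
255 - 0 = 255
Wildcard: 0.3.255.255


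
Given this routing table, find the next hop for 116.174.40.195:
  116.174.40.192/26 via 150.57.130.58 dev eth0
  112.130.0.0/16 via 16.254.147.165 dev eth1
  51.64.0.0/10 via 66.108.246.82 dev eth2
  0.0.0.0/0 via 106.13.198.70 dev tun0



Longest prefix match for 116.174.40.195:
  /26 116.174.40.192: MATCH
  /16 112.130.0.0: no
  /10 51.64.0.0: no
  /0 0.0.0.0: MATCH
Selected: next-hop 150.57.130.58 via eth0 (matched /26)


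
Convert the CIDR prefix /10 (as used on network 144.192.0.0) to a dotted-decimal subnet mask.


/10 means 10 network bits, 22 host bits
Binary: 11111111110000000000000000000000
Mask: 255.192.0.0


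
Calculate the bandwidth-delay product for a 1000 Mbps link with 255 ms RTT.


BDP = bandwidth * RTT
= 1000 Mbps * 255 ms
= 1000 * 1e6 * 255 / 1000 bits
= 255000000 bits
= 31875000 bytes
= 31127.9297 KB
BDP = 255000000 bits (31875000 bytes)


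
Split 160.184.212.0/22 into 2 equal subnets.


New prefix = 22 + 1 = 23
Each subnet has 512 addresses
  160.184.212.0/23
  160.184.214.0/23
Subnets: 160.184.212.0/23, 160.184.214.0/23


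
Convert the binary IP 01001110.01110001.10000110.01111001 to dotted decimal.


01001110 = 78
01110001 = 113
10000110 = 134
01111001 = 121
IP: 78.113.134.121


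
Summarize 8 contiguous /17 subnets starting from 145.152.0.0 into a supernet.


Original prefix: /17
Number of subnets: 8 = 2^3
New prefix = 17 - 3 = 14
Supernet: 145.152.0.0/14


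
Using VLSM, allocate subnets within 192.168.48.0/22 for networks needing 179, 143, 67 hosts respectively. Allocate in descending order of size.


179 hosts -> /24 (254 usable): 192.168.48.0/24
143 hosts -> /24 (254 usable): 192.168.49.0/24
67 hosts -> /25 (126 usable): 192.168.50.0/25
Allocation: 192.168.48.0/24 (179 hosts, 254 usable); 192.168.49.0/24 (143 hosts, 254 usable); 192.168.50.0/25 (67 hosts, 126 usable)


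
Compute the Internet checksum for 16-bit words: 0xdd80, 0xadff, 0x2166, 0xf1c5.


Sum all words (with carry folding):
+ 0xdd80 = 0xdd80
+ 0xadff = 0x8b80
+ 0x2166 = 0xace6
+ 0xf1c5 = 0x9eac
One's complement: ~0x9eac
Checksum = 0x6153


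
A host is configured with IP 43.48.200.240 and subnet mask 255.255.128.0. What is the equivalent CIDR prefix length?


Binary: 11111111.11111111.10000000.00000000
Count leading 1s
Prefix: /17


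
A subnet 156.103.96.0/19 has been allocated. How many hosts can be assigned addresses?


Host bits = 32 - 19 = 13
Total addresses = 2^13 = 8192
Usable = total - 2 (network and broadcast)
Usable hosts: 8190


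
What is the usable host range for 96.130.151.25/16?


Network: 96.130.0.0
Broadcast: 96.130.255.255
First usable = network + 1
Last usable = broadcast - 1
Range: 96.130.0.1 to 96.130.255.254


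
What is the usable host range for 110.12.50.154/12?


Network: 110.0.0.0
Broadcast: 110.15.255.255
First usable = network + 1
Last usable = broadcast - 1
Range: 110.0.0.1 to 110.15.255.254


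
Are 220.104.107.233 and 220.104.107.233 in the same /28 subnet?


Mask: 255.255.255.240
220.104.107.233 AND mask = 220.104.107.224
220.104.107.233 AND mask = 220.104.107.224
Yes, same subnet (220.104.107.224)


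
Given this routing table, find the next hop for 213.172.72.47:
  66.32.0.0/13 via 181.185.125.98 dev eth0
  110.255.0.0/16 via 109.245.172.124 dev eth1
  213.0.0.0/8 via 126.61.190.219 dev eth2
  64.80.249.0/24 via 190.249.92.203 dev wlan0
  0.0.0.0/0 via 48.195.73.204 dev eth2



Longest prefix match for 213.172.72.47:
  /13 66.32.0.0: no
  /16 110.255.0.0: no
  /8 213.0.0.0: MATCH
  /24 64.80.249.0: no
  /0 0.0.0.0: MATCH
Selected: next-hop 126.61.190.219 via eth2 (matched /8)


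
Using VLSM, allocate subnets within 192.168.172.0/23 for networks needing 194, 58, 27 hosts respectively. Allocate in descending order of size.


194 hosts -> /24 (254 usable): 192.168.172.0/24
58 hosts -> /26 (62 usable): 192.168.173.0/26
27 hosts -> /27 (30 usable): 192.168.173.64/27
Allocation: 192.168.172.0/24 (194 hosts, 254 usable); 192.168.173.0/26 (58 hosts, 62 usable); 192.168.173.64/27 (27 hosts, 30 usable)
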